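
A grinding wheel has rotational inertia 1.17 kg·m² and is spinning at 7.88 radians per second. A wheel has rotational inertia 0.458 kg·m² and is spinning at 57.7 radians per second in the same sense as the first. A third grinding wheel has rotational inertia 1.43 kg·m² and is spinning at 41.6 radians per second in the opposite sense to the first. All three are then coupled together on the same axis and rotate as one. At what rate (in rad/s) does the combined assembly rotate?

|ω_f| ≈ 7.80 rad/s

No external torque acts about the common axis, so total angular momentum is conserved.
Taking A's sense as positive: L = (1.170)(7.88) + (0.4580)(57.7) − (1.430)(41.6) = -23.84 kg·m²·rad/s.
Combined I = 1.170 + 0.4580 + 1.430 = 3.058 kg·m².
ω_f = L / I = -23.84 / 3.058 = -7.797 rad/s.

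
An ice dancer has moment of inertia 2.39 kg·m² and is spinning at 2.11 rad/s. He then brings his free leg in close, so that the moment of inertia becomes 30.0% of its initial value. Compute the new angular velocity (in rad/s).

ω₂ ≈ 7.03 rad/s

With no external torque about the axis, L is conserved: I₁ω₁ = I₂ω₂.
I₂ = 0.300 × 2.39 = 0.7170 kg·m².
ω₂ = I₁ω₁ / I₂ = (2.390)(2.11 rad/s) / (0.7170) = 7.033 rad/s.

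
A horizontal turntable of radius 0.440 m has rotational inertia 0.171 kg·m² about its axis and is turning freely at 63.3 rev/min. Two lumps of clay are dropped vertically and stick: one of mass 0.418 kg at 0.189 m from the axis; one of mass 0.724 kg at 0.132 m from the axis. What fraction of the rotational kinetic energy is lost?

No external torque acts about the axis; L_before = L_after.
Added inertia Σmr² = (0.418)(0.189)² + (0.724)(0.132)² = 0.02755 kg·m²; I_f = 0.1710 + 0.02755 = 0.1985 kg·m².
ω_f = I_p ω_i / I_f = (0.1710)(63.3) / 0.1985 = 54.52 rpm.
KE_i = ½(0.1710)(6.629 rad/s)² = 3.757 J; KE_f = ½(0.1985)(5.709)² = 3.236 J.
Fraction lost = 0.1387.

fraction ≈ 0.139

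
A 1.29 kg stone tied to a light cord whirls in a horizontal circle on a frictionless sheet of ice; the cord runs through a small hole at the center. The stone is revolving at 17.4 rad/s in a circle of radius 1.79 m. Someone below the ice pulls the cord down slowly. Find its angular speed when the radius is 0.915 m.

ω₂ ≈ 66.6 rad/s

The constraining force is radial, so m r² ω about the center is conserved.
ω₂ = ω₁ (r₁/r₂)² = (17.4)(1.79/0.915)² = 66.59 rad/s.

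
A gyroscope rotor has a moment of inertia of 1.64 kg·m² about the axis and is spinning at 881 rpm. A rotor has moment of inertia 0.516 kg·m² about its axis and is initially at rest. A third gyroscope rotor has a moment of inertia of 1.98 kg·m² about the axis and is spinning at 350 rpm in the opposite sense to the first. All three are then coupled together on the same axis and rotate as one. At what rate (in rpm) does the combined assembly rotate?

|ω_f| ≈ 182 rpm

The coupling torques are internal; angular momentum about the shared axis is conserved.
Taking A's sense as positive: L = (1.640)(881) − (1.980)(350) = 751.8 kg·m²·rpm.
Combined I = 1.640 + 0.5160 + 1.980 = 4.136 kg·m².
ω_f = L / I = 751.8 / 4.136 = 181.8 rpm.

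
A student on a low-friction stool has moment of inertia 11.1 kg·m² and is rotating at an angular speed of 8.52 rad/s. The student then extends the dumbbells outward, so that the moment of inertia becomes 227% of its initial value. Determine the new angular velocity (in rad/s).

With no external torque about the axis, L is conserved: I₁ω₁ = I₂ω₂.
I₂ = 2.27 × 11.1 = 25.20 kg·m².
ω₂ = I₁ω₁ / I₂ = (11.10)(8.52 rad/s) / (25.20) = 3.753 rad/s.

ω₂ ≈ 3.75 rad/s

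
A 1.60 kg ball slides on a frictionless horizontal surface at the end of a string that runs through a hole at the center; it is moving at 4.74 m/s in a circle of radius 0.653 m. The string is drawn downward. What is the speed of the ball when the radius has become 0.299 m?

The only horizontal force on the mass is along the cord (radial), so it exerts no torque about the hole and angular momentum m v r is conserved.
v₂ = v₁ r₁ / r₂ = (4.74)(0.653) / (0.299) = 10.35 m/s.

v₂ ≈ 10.4 m/s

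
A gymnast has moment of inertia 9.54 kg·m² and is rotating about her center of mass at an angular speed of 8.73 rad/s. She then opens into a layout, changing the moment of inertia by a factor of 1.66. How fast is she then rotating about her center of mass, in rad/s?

No external torque acts about the spin axis, so angular momentum is conserved.
I₂ = 1.66 × 9.54 = 15.84 kg·m².
ω₂ = I₁ω₁ / I₂ = (9.540)(8.73 rad/s) / (15.84) = 5.259 rad/s.

ω₂ ≈ 5.26 rad/s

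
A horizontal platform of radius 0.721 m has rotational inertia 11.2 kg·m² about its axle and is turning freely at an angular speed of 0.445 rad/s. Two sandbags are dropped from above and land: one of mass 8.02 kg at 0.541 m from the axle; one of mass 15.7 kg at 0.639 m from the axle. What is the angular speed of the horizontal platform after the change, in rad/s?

ω_f ≈ 0.250 rad/s

The added mass arrives with no angular momentum about the axle, and any external torque about the axle is negligible, so the system's angular momentum is conserved.
Added inertia Σmr² = (8.02)(0.541)² + (15.7)(0.639)² = 8.758 kg·m²; I_f = 11.20 + 8.758 = 19.96 kg·m².
ω_f = I_p ω_i / I_f = (11.20)(0.445) / 19.96 = 0.2497 rad/s.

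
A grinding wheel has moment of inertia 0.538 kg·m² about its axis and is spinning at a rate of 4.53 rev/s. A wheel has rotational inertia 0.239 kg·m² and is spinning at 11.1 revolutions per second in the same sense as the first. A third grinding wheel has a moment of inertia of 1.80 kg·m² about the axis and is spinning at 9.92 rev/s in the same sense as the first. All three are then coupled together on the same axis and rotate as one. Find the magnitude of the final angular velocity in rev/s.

|ω_f| ≈ 8.90 rev/s

No external torque acts about the common axis, so total angular momentum is conserved.
Taking A's sense as positive: L = (0.5380)(4.53) + (0.2390)(11.1) + (1.800)(9.92) = 22.95 kg·m²·rev/s.
Combined I = 0.5380 + 0.2390 + 1.800 = 2.577 kg·m².
ω_f = L / I = 22.95 / 2.577 = 8.904 rev/s.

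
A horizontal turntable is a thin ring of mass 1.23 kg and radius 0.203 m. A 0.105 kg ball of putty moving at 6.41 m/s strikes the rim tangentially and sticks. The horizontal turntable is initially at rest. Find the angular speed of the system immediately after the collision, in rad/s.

|ω_f| ≈ 2.48 rad/s

The axle reaction passes through the axle and exerts no torque about it; angular momentum about the axle is conserved through the impact.
I_p = (1.23)(0.203)² = 0.05069 kg·m². Taking the sense of the ball of putty's angular momentum as positive, L_{ball} = m v R = (0.105)(6.41)(0.203) = 0.1366 kg·m²/s.
L_i = 0 + 0.1366 = 0.1366 kg·m²/s.
After sticking, I_f = I_p + m R² = 0.05069 + (0.105)(0.203)² = 0.05501 kg·m².
ω_f = L_i / I_f = 0.1366 / 0.05501 = 2.484 rad/s.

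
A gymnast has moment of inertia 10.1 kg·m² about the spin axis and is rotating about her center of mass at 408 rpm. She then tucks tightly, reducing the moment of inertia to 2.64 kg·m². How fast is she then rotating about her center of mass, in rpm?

Angular momentum about the spin axis is conserved since the torque about it is zero.
ω₂ = I₁ω₁ / I₂ = (10.10)(408 rpm) / (2.640) = 1561 rpm.

ω₂ ≈ 1560 rpm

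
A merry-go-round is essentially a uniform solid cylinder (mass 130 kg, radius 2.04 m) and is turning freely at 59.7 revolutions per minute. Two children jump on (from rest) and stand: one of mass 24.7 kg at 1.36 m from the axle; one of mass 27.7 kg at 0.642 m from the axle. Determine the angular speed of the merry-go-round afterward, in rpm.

ω_f ≈ 49.3 rpm

No external torque acts about the axle; L_before = L_after.
I_p = ½(130)(2.04)² = 270.5 kg·m².
Added inertia Σmr² = (24.7)(1.36)² + (27.7)(0.642)² = 57.10 kg·m²; I_f = 270.5 + 57.10 = 327.6 kg·m².
ω_f = I_p ω_i / I_f = (270.5)(59.7) / 327.6 = 49.29 rpm.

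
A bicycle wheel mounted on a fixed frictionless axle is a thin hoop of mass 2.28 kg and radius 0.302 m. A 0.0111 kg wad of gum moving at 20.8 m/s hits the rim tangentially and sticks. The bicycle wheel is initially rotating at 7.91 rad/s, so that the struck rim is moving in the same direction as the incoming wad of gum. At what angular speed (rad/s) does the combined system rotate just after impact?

The axle reaction passes through the axle and exerts no torque about it; angular momentum about the axle is conserved through the impact.
I_p = (2.28)(0.302)² = 0.2079 kg·m². Taking the sense of the wad of gum's angular momentum as positive, L_{wad} = m v R = (0.0111)(20.8)(0.302) = 0.06973 kg·m²/s.
L_i = +I_p ω_p + m v R = +(0.2079)(7.91) + 0.06973 = 1.715 kg·m²/s.
After sticking, I_f = I_p + m R² = 0.2079 + (0.0111)(0.302)² = 0.2090 kg·m².
ω_f = L_i / I_f = 1.715 / 0.2090 = 8.205 rad/s.

|ω_f| ≈ 8.21 rad/s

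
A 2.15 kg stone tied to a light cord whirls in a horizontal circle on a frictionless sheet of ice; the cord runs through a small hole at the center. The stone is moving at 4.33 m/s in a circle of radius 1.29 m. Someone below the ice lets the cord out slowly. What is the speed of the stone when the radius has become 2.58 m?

v₂ ≈ 2.17 m/s

Central (radial) force ⇒ zero torque about the center ⇒ m v r is constant.
v₂ = v₁ r₁ / r₂ = (4.33)(1.29) / (2.58) = 2.165 m/s.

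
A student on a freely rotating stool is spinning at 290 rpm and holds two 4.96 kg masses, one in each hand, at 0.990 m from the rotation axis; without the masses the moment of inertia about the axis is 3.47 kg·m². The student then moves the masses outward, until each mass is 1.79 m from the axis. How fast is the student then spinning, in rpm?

No external torque acts about the spin axis, so angular momentum is conserved.
I₁ = 3.47 + 2(4.96)(0.990)² = 13.19 kg·m²; I₂ = 3.47 + 2(4.96)(1.79)² = 35.25 kg·m².
ω₂ = I₁ω₁ / I₂ = (13.19)(290 rpm) / (35.25) = 108.5 rpm.

ω₂ ≈ 109 rpm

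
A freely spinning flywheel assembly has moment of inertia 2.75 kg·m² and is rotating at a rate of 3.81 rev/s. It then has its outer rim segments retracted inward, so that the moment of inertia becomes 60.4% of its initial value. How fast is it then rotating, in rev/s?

ω₂ ≈ 6.31 rev/s

With no external torque about the axis, L is conserved: I₁ω₁ = I₂ω₂.
I₂ = 0.604 × 2.75 = 1.661 kg·m².
ω₂ = I₁ω₁ / I₂ = (2.750)(3.81 rev/s) / (1.661) = 6.308 rev/s.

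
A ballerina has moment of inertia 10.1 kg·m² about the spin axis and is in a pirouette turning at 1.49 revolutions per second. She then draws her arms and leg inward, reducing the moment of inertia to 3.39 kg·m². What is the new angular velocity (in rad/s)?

Angular momentum about the spin axis is conserved since the torque about it is zero.
ω₂ = I₁ω₁ / I₂ = (10.10)(1.49 rev/s) / (3.390) = 4.439 rev/s = 27.89 rad/s.

ω₂ ≈ 27.9 rad/s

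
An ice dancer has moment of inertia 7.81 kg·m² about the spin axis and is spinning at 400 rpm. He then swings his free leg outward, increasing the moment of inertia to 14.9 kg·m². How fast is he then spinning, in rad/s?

ω₂ ≈ 22.0 rad/s

No external torque acts about the spin axis, so angular momentum is conserved.
ω₂ = I₁ω₁ / I₂ = (7.810)(400 rpm) / (14.90) = 209.7 rpm = 21.96 rad/s.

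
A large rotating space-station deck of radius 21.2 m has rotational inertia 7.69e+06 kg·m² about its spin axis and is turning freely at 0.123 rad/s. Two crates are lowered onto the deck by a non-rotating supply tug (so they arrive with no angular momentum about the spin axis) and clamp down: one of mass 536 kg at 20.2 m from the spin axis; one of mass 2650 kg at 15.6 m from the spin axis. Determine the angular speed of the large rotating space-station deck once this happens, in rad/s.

No external torque acts about the spin axis; L_before = L_after.
Added inertia Σmr² = (536)(20.2)² + (2650)(15.6)² = 8.636e+05 kg·m²; I_f = 7.690e+06 + 8.636e+05 = 8.554e+06 kg·m².
ω_f = I_p ω_i / I_f = (7.690e+06)(0.123) / 8.554e+06 = 0.1106 rad/s.

ω_f ≈ 0.111 rad/s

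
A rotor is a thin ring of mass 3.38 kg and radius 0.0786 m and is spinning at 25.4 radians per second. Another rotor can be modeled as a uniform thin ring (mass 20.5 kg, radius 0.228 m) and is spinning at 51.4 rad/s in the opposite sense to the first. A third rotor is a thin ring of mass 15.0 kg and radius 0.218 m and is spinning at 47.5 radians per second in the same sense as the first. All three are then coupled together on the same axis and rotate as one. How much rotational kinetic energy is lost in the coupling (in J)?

The coupling torques are internal; angular momentum about the shared axis is conserved.
Moments of inertia: I_A = (3.38)(0.0786)² = 0.02088 kg·m²; I_B = (20.5)(0.228)² = 1.066 kg·m²; I_C = (15.0)(0.218)² = 0.7129 kg·m².
Taking A's sense as positive: L = (0.02088)(25.4) − (1.066)(51.4) + (0.7129)(47.5) = -20.38 kg·m²·rad/s.
Combined I = 0.02088 + 1.066 + 0.7129 = 1.799 kg·m².
ω_f = L / I = -20.38 / 1.799 = -11.33 rad/s.
KE_i = ½ΣIω² = 2219 J; KE_f = ½(1.799)(11.33)² = 115.5 J.

ΔKE lost ≈ 2100 J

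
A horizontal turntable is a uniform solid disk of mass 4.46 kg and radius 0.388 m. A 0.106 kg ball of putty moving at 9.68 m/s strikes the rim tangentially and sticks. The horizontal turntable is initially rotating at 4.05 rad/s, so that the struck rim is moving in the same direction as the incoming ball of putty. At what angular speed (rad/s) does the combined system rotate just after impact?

The axle reaction passes through the axle and exerts no torque about it; angular momentum about the axle is conserved through the impact.
I_p = ½(4.46)(0.388)² = 0.3357 kg·m². Taking the sense of the ball of putty's angular momentum as positive, L_{ball} = m v R = (0.106)(9.68)(0.388) = 0.3981 kg·m²/s.
L_i = +I_p ω_p + m v R = +(0.3357)(4.05) + 0.3981 = 1.758 kg·m²/s.
After sticking, I_f = I_p + m R² = 0.3357 + (0.106)(0.388)² = 0.3517 kg·m².
ω_f = L_i / I_f = 1.758 / 0.3517 = 4.998 rad/s.

|ω_f| ≈ 5.00 rad/s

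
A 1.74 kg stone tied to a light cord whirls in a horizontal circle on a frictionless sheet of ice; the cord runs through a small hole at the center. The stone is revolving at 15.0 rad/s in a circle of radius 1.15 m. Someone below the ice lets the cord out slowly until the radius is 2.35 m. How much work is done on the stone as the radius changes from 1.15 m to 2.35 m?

The constraining force is radial, so m r² ω about the center is conserved.
ω₂ = ω₁ (r₁/r₂)² = (15.0)(1.15/2.35)² = 3.592 rad/s.
W = ΔKE = ½m(v₂² − v₁²) = -196.9 J.

W ≈ -197 J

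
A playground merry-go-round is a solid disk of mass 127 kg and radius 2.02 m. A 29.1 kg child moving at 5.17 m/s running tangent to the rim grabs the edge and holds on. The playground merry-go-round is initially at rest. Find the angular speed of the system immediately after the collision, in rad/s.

The axle reaction passes through the axle and exerts no torque about it; angular momentum about the axle is conserved through the impact.
I_p = ½(127)(2.02)² = 259.1 kg·m². Taking the sense of the child's angular momentum as positive, L_{child} = m v R = (29.1)(5.17)(2.02) = 303.9 kg·m²/s.
L_i = 0 + 303.9 = 303.9 kg·m²/s.
After sticking, I_f = I_p + m R² = 259.1 + (29.1)(2.02)² = 377.8 kg·m².
ω_f = L_i / I_f = 303.9 / 377.8 = 0.8043 rad/s.

|ω_f| ≈ 0.804 rad/s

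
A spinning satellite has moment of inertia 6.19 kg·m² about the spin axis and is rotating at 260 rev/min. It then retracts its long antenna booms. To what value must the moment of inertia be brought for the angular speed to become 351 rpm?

With no external torque about the axis, L is conserved: I₁ω₁ = I₂ω₂.
I₂ = I₁ω₁ / ω₂ = (6.19)(260) / (351) = 4.585 kg·m².

I₂ ≈ 4.59 kg·m²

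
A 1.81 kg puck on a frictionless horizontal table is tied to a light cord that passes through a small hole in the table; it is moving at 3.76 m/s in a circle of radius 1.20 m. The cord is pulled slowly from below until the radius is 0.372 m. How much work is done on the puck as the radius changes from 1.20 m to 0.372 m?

Central (radial) force ⇒ zero torque about the center ⇒ m v r is constant.
v₂ = v₁ r₁ / r₂ = (3.76)(1.20) / (0.372) = 12.13 m/s.
W = ΔKE = ½m(v₂² − v₁²) = 120.3 J.

W ≈ 120 J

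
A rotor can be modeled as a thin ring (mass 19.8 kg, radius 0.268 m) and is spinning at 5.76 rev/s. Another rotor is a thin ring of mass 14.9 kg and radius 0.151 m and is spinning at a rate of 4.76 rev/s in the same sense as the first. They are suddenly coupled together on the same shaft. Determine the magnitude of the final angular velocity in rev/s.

The coupling torques are internal; angular momentum about the shared axis is conserved.
Moments of inertia: I_A = (19.8)(0.268)² = 1.422 kg·m²; I_B = (14.9)(0.151)² = 0.3397 kg·m².
Taking A's sense as positive: L = (1.422)(5.76) + (0.3397)(4.76) = 9.809 kg·m²·rev/s.
Combined I = 1.422 + 0.3397 = 1.762 kg·m².
ω_f = L / I = 9.809 / 1.762 = 5.567 rev/s.

|ω_f| ≈ 5.57 rev/s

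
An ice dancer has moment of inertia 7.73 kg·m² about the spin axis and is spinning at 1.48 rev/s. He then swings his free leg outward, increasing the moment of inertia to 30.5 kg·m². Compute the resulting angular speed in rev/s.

ω₂ ≈ 0.375 rev/s

Angular momentum about the spin axis is conserved since the torque about it is zero.
ω₂ = I₁ω₁ / I₂ = (7.730)(1.48 rev/s) / (30.50) = 0.3751 rev/s.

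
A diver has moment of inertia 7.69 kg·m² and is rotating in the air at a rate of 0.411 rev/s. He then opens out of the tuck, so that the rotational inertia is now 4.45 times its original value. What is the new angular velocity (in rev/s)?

No external torque acts about the spin axis, so angular momentum is conserved.
I₂ = 4.45 × 7.69 = 34.22 kg·m².
ω₂ = I₁ω₁ / I₂ = (7.690)(0.411 rev/s) / (34.22) = 0.09236 rev/s.

ω₂ ≈ 0.0924 rev/s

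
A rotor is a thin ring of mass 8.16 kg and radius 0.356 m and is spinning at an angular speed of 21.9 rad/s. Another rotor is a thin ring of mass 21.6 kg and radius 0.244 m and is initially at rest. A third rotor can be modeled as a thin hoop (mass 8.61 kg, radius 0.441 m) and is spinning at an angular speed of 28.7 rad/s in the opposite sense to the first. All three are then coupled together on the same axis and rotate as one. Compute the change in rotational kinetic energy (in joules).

The coupling torques are internal; angular momentum about the shared axis is conserved.
Moments of inertia: I_A = (8.16)(0.356)² = 1.034 kg·m²; I_B = (21.6)(0.244)² = 1.286 kg·m²; I_C = (8.61)(0.441)² = 1.674 kg·m².
Taking A's sense as positive: L = (1.034)(21.9) − (1.674)(28.7) = -25.41 kg·m²·rad/s.
Combined I = 1.034 + 1.286 + 1.674 = 3.995 kg·m².
ω_f = L / I = -25.41 / 3.995 = -6.361 rad/s.
KE_i = ½ΣIω² = 937.6 J; KE_f = ½(3.995)(6.361)² = 80.81 J.

ΔKE ≈ -857 J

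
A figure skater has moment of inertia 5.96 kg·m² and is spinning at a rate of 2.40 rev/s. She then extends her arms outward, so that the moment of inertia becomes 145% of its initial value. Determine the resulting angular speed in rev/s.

ω₂ ≈ 1.66 rev/s

With no external torque about the axis, L is conserved: I₁ω₁ = I₂ω₂.
I₂ = 1.45 × 5.96 = 8.642 kg·m².
ω₂ = I₁ω₁ / I₂ = (5.960)(2.40 rev/s) / (8.642) = 1.655 rev/s.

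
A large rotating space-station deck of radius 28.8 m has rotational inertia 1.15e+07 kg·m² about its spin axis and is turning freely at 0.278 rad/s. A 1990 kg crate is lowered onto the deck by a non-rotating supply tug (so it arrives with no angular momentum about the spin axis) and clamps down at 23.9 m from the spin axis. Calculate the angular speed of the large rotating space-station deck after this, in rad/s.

The added mass arrives with no angular momentum about the spin axis, and any external torque about the spin axis is negligible, so the system's angular momentum is conserved.
Added inertia Σmr² = (1990)(23.9)² = 1.137e+06 kg·m²; I_f = 1.150e+07 + 1.137e+06 = 1.264e+07 kg·m².
ω_f = I_p ω_i / I_f = (1.150e+07)(0.278) / 1.264e+07 = 0.2530 rad/s.

ω_f ≈ 0.253 rad/s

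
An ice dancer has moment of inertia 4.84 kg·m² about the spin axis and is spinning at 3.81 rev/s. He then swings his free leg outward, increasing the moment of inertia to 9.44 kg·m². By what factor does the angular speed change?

Angular momentum about the spin axis is conserved since the torque about it is zero.
ω₂/ω₁ = I₁/I₂ = 4.840 / 9.440 = 0.5127.

ω₂/ω₁ ≈ 0.513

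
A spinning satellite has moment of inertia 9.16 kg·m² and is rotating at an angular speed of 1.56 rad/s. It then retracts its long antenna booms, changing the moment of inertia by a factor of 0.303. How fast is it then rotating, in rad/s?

ω₂ ≈ 5.15 rad/s

No external torque acts about the spin axis, so angular momentum is conserved.
I₂ = 0.303 × 9.16 = 2.775 kg·m².
ω₂ = I₁ω₁ / I₂ = (9.160)(1.56 rad/s) / (2.775) = 5.149 rad/s.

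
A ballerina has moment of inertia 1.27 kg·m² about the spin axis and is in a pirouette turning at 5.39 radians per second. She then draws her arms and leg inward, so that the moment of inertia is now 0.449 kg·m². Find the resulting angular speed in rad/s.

ω₂ ≈ 15.2 rad/s

With no external torque about the axis, L is conserved: I₁ω₁ = I₂ω₂.
ω₂ = I₁ω₁ / I₂ = (1.270)(5.39 rad/s) / (0.4490) = 15.25 rad/s.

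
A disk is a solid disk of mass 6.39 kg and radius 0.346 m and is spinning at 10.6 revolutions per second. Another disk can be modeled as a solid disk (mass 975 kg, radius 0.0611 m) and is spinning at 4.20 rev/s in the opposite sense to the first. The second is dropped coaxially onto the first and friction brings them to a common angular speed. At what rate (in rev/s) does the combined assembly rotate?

|ω_f| ≈ 1.63 rev/s

The coupling torques are internal; angular momentum about the shared axis is conserved.
Moments of inertia: I_A = ½(6.39)(0.346)² = 0.3825 kg·m²; I_B = ½(975)(0.0611)² = 1.820 kg·m².
Taking A's sense as positive: L = (0.3825)(10.6) − (1.820)(4.20) = -3.589 kg·m²·rev/s.
Combined I = 0.3825 + 1.820 = 2.202 kg·m².
ω_f = L / I = -3.589 / 2.202 = -1.630 rev/s.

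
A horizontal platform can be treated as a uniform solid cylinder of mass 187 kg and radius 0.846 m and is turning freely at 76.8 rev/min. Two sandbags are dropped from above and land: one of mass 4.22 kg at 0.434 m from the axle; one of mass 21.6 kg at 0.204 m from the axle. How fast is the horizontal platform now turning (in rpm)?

ω_f ≈ 74.9 rpm

No external torque acts about the axle; L_before = L_after.
I_p = ½(187)(0.846)² = 66.92 kg·m².
Added inertia Σmr² = (4.22)(0.434)² + (21.6)(0.204)² = 1.694 kg·m²; I_f = 66.92 + 1.694 = 68.61 kg·m².
ω_f = I_p ω_i / I_f = (66.92)(76.8) / 68.61 = 74.90 rpm.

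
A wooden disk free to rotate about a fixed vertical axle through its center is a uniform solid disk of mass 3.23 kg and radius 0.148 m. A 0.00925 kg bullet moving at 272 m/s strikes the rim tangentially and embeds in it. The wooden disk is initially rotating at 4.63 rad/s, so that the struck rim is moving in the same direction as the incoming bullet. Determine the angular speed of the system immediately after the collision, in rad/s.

|ω_f| ≈ 15.1 rad/s

About the axle the impulsive forces during the collision are internal, so angular momentum about that axis is conserved.
I_p = ½(3.23)(0.148)² = 0.03537 kg·m². Taking the sense of the bullet's angular momentum as positive, L_{bullet} = m v R = (0.00925)(272)(0.148) = 0.3724 kg·m²/s.
L_i = +I_p ω_p + m v R = +(0.03537)(4.63) + 0.3724 = 0.5362 kg·m²/s.
After sticking, I_f = I_p + m R² = 0.03537 + (0.00925)(0.148)² = 0.03558 kg·m².
ω_f = L_i / I_f = 0.5362 / 0.03558 = 15.07 rad/s.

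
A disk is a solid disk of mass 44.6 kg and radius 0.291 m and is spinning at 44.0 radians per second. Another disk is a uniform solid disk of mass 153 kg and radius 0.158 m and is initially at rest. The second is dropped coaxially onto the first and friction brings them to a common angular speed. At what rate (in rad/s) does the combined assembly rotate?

No external torque acts about the common axis, so total angular momentum is conserved.
Moments of inertia: I_A = ½(44.6)(0.291)² = 1.888 kg·m²; I_B = ½(153)(0.158)² = 1.910 kg·m².
Taking A's sense as positive: L = (1.888)(44.0) = 83.09 kg·m²·rad/s.
Combined I = 1.888 + 1.910 = 3.798 kg·m².
ω_f = L / I = 83.09 / 3.798 = 21.88 rad/s.

|ω_f| ≈ 21.9 rad/s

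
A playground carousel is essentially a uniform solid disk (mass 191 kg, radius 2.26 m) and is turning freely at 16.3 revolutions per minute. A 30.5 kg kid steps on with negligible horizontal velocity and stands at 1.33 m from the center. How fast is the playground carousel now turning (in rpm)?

ω_f ≈ 14.7 rpm

The added mass arrives with no angular momentum about the center, and any external torque about the center is negligible, so the system's angular momentum is conserved.
I_p = ½(191)(2.26)² = 487.8 kg·m².
Added inertia Σmr² = (30.5)(1.33)² = 53.95 kg·m²; I_f = 487.8 + 53.95 = 541.7 kg·m².
ω_f = I_p ω_i / I_f = (487.8)(16.3) / 541.7 = 14.68 rpm.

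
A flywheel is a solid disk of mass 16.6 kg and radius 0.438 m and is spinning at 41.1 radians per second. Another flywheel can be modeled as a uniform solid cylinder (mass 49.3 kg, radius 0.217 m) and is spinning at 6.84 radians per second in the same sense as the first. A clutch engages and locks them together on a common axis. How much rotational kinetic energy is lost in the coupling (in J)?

ΔKE lost ≈ 394 J

The coupling torques are internal; angular momentum about the shared axis is conserved.
Moments of inertia: I_A = ½(16.6)(0.438)² = 1.592 kg·m²; I_B = ½(49.3)(0.217)² = 1.161 kg·m².
Taking A's sense as positive: L = (1.592)(41.1) + (1.161)(6.84) = 73.38 kg·m²·rad/s.
Combined I = 1.592 + 1.161 = 2.753 kg·m².
ω_f = L / I = 73.38 / 2.753 = 26.66 rad/s.
KE_i = ½ΣIω² = 1372 J; KE_f = ½(2.753)(26.66)² = 978.0 J.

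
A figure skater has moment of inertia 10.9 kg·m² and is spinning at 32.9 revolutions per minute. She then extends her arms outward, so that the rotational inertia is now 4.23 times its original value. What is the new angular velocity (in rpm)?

ω₂ ≈ 7.78 rpm

No external torque acts about the spin axis, so angular momentum is conserved.
I₂ = 4.23 × 10.9 = 46.11 kg·m².
ω₂ = I₁ω₁ / I₂ = (10.90)(32.9 rpm) / (46.11) = 7.778 rpm.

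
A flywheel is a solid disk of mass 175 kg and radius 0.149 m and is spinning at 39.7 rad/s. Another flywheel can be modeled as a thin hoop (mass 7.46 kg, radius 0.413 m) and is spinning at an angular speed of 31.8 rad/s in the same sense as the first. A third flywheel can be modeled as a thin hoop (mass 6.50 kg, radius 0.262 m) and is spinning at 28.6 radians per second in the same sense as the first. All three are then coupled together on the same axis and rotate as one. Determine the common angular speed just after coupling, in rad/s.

No external torque acts about the common axis, so total angular momentum is conserved.
Moments of inertia: I_A = ½(175)(0.149)² = 1.943 kg·m²; I_B = (7.46)(0.413)² = 1.272 kg·m²; I_C = (6.50)(0.262)² = 0.4462 kg·m².
Taking A's sense as positive: L = (1.943)(39.7) + (1.272)(31.8) + (0.4462)(28.6) = 130.3 kg·m²·rad/s.
Combined I = 1.943 + 1.272 + 0.4462 = 3.661 kg·m².
ω_f = L / I = 130.3 / 3.661 = 35.60 rad/s.

|ω_f| ≈ 35.6 rad/s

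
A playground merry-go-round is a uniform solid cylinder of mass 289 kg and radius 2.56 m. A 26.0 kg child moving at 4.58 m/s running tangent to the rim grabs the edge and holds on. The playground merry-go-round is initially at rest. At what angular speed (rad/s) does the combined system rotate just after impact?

About the axle the impulsive forces during the collision are internal, so angular momentum about that axis is conserved.
I_p = ½(289)(2.56)² = 947.0 kg·m². Taking the sense of the child's angular momentum as positive, L_{child} = m v R = (26.0)(4.58)(2.56) = 304.8 kg·m²/s.
L_i = 0 + 304.8 = 304.8 kg·m²/s.
After sticking, I_f = I_p + m R² = 947.0 + (26.0)(2.56)² = 1117 kg·m².
ω_f = L_i / I_f = 304.8 / 1117 = 0.2728 rad/s.

|ω_f| ≈ 0.273 rad/s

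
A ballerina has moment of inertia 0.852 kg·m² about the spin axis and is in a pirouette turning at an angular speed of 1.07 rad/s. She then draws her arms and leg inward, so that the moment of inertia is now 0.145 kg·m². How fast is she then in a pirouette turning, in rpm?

ω₂ ≈ 60.0 rpm

With no external torque about the axis, L is conserved: I₁ω₁ = I₂ω₂.
ω₂ = I₁ω₁ / I₂ = (0.8520)(1.07 rad/s) / (0.1450) = 6.287 rad/s = 60.04 rpm.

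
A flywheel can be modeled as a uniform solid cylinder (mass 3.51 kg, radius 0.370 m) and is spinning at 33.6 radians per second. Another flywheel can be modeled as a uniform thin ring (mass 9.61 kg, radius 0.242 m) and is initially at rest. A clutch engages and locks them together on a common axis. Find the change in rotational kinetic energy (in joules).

ΔKE ≈ -95.0 J

The coupling torques are internal; angular momentum about the shared axis is conserved.
Moments of inertia: I_A = ½(3.51)(0.370)² = 0.2403 kg·m²; I_B = (9.61)(0.242)² = 0.5628 kg·m².
Taking A's sense as positive: L = (0.2403)(33.6) = 8.073 kg·m²·rad/s.
Combined I = 0.2403 + 0.5628 = 0.8031 kg·m².
ω_f = L / I = 8.073 / 0.8031 = 10.05 rad/s.
KE_i = ½ΣIω² = 135.6 J; KE_f = ½(0.8031)(10.05)² = 40.58 J.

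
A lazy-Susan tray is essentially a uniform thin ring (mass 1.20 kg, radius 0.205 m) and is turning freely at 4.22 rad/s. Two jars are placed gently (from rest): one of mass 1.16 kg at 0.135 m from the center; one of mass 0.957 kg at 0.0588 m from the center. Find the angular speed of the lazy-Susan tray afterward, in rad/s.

No external torque acts about the center; L_before = L_after.
I_p = (1.20)(0.205)² = 0.05043 kg·m².
Added inertia Σmr² = (1.16)(0.135)² + (0.957)(0.0588)² = 0.02445 kg·m²; I_f = 0.05043 + 0.02445 = 0.07488 kg·m².
ω_f = I_p ω_i / I_f = (0.05043)(4.22) / 0.07488 = 2.842 rad/s.

ω_f ≈ 2.84 rad/s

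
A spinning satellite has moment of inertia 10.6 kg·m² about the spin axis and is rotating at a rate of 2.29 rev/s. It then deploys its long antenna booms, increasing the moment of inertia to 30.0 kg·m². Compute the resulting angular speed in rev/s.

No external torque acts about the spin axis, so angular momentum is conserved.
ω₂ = I₁ω₁ / I₂ = (10.60)(2.29 rev/s) / (30.00) = 0.8091 rev/s.

ω₂ ≈ 0.809 rev/s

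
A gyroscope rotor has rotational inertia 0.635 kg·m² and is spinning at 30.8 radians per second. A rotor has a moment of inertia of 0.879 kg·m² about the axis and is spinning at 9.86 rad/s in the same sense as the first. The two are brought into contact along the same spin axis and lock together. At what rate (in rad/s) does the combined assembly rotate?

No external torque acts about the common axis, so total angular momentum is conserved.
Taking A's sense as positive: L = (0.6350)(30.8) + (0.8790)(9.86) = 28.22 kg·m²·rad/s.
Combined I = 0.6350 + 0.8790 = 1.514 kg·m².
ω_f = L / I = 28.22 / 1.514 = 18.64 rad/s.

|ω_f| ≈ 18.6 rad/s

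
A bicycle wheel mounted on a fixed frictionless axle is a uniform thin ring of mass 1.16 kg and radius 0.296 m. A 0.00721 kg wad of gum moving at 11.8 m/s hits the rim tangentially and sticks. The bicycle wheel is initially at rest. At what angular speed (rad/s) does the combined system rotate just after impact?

About the axle the impulsive forces during the collision are internal, so angular momentum about that axis is conserved.
I_p = (1.16)(0.296)² = 0.1016 kg·m². Taking the sense of the wad of gum's angular momentum as positive, L_{wad} = m v R = (0.00721)(11.8)(0.296) = 0.02518 kg·m²/s.
L_i = 0 + 0.02518 = 0.02518 kg·m²/s.
After sticking, I_f = I_p + m R² = 0.1016 + (0.00721)(0.296)² = 0.1023 kg·m².
ω_f = L_i / I_f = 0.02518 / 0.1023 = 0.2463 rad/s.

|ω_f| ≈ 0.246 rad/s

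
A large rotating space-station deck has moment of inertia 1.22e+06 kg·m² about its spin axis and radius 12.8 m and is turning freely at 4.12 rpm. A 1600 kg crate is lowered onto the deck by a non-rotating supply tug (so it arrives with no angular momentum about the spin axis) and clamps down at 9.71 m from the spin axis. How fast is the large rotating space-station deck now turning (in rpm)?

ω_f ≈ 3.67 rpm

No external torque acts about the spin axis; L_before = L_after.
Added inertia Σmr² = (1600)(9.71)² = 1.509e+05 kg·m²; I_f = 1.220e+06 + 1.509e+05 = 1.371e+06 kg·m².
ω_f = I_p ω_i / I_f = (1.220e+06)(4.12) / 1.371e+06 = 3.667 rpm.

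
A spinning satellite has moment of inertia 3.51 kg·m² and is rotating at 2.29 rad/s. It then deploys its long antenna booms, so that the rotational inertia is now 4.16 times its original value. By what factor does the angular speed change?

ω₂/ω₁ ≈ 0.240

No external torque acts about the spin axis, so angular momentum is conserved.
I₂ = 4.16 × 3.51 = 14.60 kg·m².
ω₂/ω₁ = I₁/I₂ = 3.510 / 14.60 = 0.2404.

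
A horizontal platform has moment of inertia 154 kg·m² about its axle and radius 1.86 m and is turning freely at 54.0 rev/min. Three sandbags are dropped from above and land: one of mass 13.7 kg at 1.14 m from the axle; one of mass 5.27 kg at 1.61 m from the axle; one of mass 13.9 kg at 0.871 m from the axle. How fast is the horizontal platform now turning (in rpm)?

ω_f ≈ 42.4 rpm

The added mass arrives with no angular momentum about the axle, and any external torque about the axle is negligible, so the system's angular momentum is conserved.
Added inertia Σmr² = (13.7)(1.14)² + (5.27)(1.61)² + (13.9)(0.871)² = 42.01 kg·m²; I_f = 154.0 + 42.01 = 196.0 kg·m².
ω_f = I_p ω_i / I_f = (154.0)(54.0) / 196.0 = 42.43 rpm.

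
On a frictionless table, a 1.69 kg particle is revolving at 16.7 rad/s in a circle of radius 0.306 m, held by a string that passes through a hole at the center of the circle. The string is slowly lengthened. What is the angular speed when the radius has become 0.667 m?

ω₂ ≈ 3.51 rad/s

The constraining force is radial, so m r² ω about the center is conserved.
ω₂ = ω₁ (r₁/r₂)² = (16.7)(0.306/0.667)² = 3.515 rad/s.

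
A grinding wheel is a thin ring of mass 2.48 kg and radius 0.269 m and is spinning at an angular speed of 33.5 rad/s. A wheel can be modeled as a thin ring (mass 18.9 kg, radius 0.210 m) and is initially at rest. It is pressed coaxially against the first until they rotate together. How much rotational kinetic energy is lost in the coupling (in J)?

ΔKE lost ≈ 82.9 J

The coupling torques are internal; angular momentum about the shared axis is conserved.
Moments of inertia: I_A = (2.48)(0.269)² = 0.1795 kg·m²; I_B = (18.9)(0.210)² = 0.8335 kg·m².
Taking A's sense as positive: L = (0.1795)(33.5) = 6.012 kg·m²·rad/s.
Combined I = 0.1795 + 0.8335 = 1.013 kg·m².
ω_f = L / I = 6.012 / 1.013 = 5.935 rad/s.
KE_i = ½ΣIω² = 100.7 J; KE_f = ½(1.013)(5.935)² = 17.84 J.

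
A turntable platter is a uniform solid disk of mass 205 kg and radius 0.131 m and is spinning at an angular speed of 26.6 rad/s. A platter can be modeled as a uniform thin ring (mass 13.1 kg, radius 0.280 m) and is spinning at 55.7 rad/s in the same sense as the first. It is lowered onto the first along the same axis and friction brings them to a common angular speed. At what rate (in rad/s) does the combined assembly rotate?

|ω_f| ≈ 37.3 rad/s

The coupling torques are internal; angular momentum about the shared axis is conserved.
Moments of inertia: I_A = ½(205)(0.131)² = 1.759 kg·m²; I_B = (13.1)(0.280)² = 1.027 kg·m².
Taking A's sense as positive: L = (1.759)(26.6) + (1.027)(55.7) = 104.0 kg·m²·rad/s.
Combined I = 1.759 + 1.027 = 2.786 kg·m².
ω_f = L / I = 104.0 / 2.786 = 37.33 rad/s.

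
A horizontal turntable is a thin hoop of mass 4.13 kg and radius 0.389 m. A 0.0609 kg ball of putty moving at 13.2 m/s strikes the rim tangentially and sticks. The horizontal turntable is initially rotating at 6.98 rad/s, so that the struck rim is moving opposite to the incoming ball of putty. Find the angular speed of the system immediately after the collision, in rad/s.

The axle reaction passes through the axle and exerts no torque about it; angular momentum about the axle is conserved through the impact.
I_p = (4.13)(0.389)² = 0.6250 kg·m². Taking the sense of the ball of putty's angular momentum as positive, L_{ball} = m v R = (0.0609)(13.2)(0.389) = 0.3127 kg·m²/s.
L_i = −I_p ω_p + m v R = −(0.6250)(6.98) + 0.3127 = -4.049 kg·m²/s.
After sticking, I_f = I_p + m R² = 0.6250 + (0.0609)(0.389)² = 0.6342 kg·m².
ω_f = L_i / I_f = -4.049 / 0.6342 = -6.385 rad/s.

|ω_f| ≈ 6.39 rad/s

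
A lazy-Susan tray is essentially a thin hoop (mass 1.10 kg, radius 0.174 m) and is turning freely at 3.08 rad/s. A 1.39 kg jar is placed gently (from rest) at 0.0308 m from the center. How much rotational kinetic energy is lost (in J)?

The added mass arrives with no angular momentum about the center, and any external torque about the center is negligible, so the system's angular momentum is conserved.
I_p = (1.10)(0.174)² = 0.03330 kg·m².
Added inertia Σmr² = (1.39)(0.0308)² = 0.001319 kg·m²; I_f = 0.03330 + 0.001319 = 0.03462 kg·m².
ω_f = I_p ω_i / I_f = (0.03330)(3.08) / 0.03462 = 2.963 rad/s.
KE_i = ½(0.03330)(3.080 rad/s)² = 0.1580 J; KE_f = ½(0.03462)(2.963)² = 0.1519 J.

energy lost ≈ 0.00602 J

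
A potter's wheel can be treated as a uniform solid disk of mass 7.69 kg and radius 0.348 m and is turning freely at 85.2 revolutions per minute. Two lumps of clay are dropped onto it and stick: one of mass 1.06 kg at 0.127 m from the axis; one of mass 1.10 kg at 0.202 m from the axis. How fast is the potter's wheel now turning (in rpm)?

ω_f ≈ 75.2 rpm

No external torque acts about the axis; L_before = L_after.
I_p = ½(7.69)(0.348)² = 0.4656 kg·m².
Added inertia Σmr² = (1.06)(0.127)² + (1.10)(0.202)² = 0.06198 kg·m²; I_f = 0.4656 + 0.06198 = 0.5276 kg·m².
ω_f = I_p ω_i / I_f = (0.4656)(85.2) / 0.5276 = 75.19 rpm.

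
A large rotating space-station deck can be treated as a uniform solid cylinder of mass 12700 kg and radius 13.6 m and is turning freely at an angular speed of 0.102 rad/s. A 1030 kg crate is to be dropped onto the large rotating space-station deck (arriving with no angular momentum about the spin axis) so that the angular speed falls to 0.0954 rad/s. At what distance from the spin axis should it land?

r ≈ 8.88 m

The added mass arrives with no angular momentum about the spin axis, and any external torque about the spin axis is negligible, so the system's angular momentum is conserved.
I_p = ½(12700)(13.6)² = 1.174e+06 kg·m².
I_p ω_i = (I_p + m r²) ω_f ⇒ m r² = I_p(ω_i/ω_f − 1) = 1.174e+06(0.102/0.0954 − 1) = 81250 kg·m².
r = √(81250/1030) = 8.882 m.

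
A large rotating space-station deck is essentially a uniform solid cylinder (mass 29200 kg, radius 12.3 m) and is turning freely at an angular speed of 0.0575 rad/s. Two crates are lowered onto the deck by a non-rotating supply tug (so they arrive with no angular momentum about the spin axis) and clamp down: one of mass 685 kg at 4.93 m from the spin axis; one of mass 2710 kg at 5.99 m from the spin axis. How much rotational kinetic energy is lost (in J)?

The added mass arrives with no angular momentum about the spin axis, and any external torque about the spin axis is negligible, so the system's angular momentum is conserved.
I_p = ½(29200)(12.3)² = 2.209e+06 kg·m².
Added inertia Σmr² = (685)(4.93)² + (2710)(5.99)² = 1.139e+05 kg·m²; I_f = 2.209e+06 + 1.139e+05 = 2.323e+06 kg·m².
ω_f = I_p ω_i / I_f = (2.209e+06)(0.0575) / 2.323e+06 = 0.05468 rad/s.
KE_i = ½(2.209e+06)(0.05750 rad/s)² = 3651 J; KE_f = ½(2.323e+06)(0.05468)² = 3472 J.

energy lost ≈ 179 J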